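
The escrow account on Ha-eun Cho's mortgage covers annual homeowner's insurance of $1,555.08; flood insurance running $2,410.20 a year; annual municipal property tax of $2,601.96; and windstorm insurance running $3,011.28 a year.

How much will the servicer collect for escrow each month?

$798.21

Homeowner's insurance: $1,555.08/yr
Flood insurance: $2,410.20/yr
Municipal property tax: $2,601.96/yr
Windstorm insurance: $3,011.28/yr
Annual escrow total = $1,555.08 + $2,410.20 + $2,601.96 + $3,011.28 = $9,578.52
Monthly = $9,578.52 ÷ 12 = $798.21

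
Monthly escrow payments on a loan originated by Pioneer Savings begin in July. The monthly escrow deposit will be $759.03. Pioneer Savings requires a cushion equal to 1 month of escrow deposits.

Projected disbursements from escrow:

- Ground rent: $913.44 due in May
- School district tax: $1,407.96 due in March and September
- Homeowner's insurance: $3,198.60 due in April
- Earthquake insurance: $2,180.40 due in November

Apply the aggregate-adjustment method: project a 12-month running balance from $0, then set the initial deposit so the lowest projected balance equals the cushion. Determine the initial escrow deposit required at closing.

Cushion = 1 × $759.03 = $759.03
Trial balance (start $0, +$759.03 each month, − disbursements):
  Jul: +$759.03 → $759.03
  Aug: +$759.03 → $1,518.06
  Sep: +$759.03 − $1,407.96 → $869.13
  Oct: +$759.03 → $1,628.16
  Nov: +$759.03 − $2,180.40 → $206.79
  Dec: +$759.03 → $965.82
  Jan: +$759.03 → $1,724.85
  Feb: +$759.03 → $2,483.88
  Mar: +$759.03 − $1,407.96 → $1,834.95
  Apr: +$759.03 − $3,198.60 → -$604.62
  May: +$759.03 − $913.44 → -$759.03
  Jun: +$759.03 → $0.00
Lowest trial balance = -$759.03 (May)
Initial deposit = cushion − low point = $759.03 − (-$759.03) = $1,518.06

$1,518.06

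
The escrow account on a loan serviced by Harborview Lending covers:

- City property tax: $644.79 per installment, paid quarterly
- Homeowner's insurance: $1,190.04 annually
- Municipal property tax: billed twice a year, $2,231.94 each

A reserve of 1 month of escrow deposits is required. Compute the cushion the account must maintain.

$686.09

City property tax = $644.79 × 4 = $2,579.16
Homeowner's insurance = $1,190.04
Municipal property tax = $2,231.94 × 2 = $4,463.88
Total per year = $2,579.16 + $1,190.04 + $4,463.88 = $8,233.08
Base monthly escrow = $8,233.08 / 12 = $686.09
Reserve = 1 × $686.09 = $686.09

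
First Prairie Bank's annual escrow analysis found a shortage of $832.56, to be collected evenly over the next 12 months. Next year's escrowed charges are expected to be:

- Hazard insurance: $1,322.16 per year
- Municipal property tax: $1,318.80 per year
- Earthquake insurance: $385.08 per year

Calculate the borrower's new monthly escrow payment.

Hazard insurance — $1,322.16/yr
Municipal property tax — $1,318.80/yr
Earthquake insurance — $385.08/yr
Total annual escrow = $3,026.04
Monthly = $3,026.04 / 12 = $252.17
Monthly shortage recovery: $832.56 / 12 = $69.38
Adjusted monthly = $252.17 + $69.38 = $321.55

$321.55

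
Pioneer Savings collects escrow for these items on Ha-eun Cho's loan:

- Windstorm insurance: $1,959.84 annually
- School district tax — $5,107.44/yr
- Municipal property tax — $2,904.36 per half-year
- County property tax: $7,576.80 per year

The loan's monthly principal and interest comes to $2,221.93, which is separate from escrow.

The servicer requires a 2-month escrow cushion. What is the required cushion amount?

Windstorm insurance = $1,959.84 annually
School district tax = $5,107.44 annually
Municipal property tax = $2,904.36 × 2 = $5,808.72 annually
County property tax = $7,576.80 annually
Total annual escrow = $1,959.84 + $5,107.44 + $5,808.72 + $7,576.80 = $20,452.80
Monthly = $20,452.80 ÷ 12 = $1,704.40
Reserve = 2 × $1,704.40 = $3,408.80

$3,408.80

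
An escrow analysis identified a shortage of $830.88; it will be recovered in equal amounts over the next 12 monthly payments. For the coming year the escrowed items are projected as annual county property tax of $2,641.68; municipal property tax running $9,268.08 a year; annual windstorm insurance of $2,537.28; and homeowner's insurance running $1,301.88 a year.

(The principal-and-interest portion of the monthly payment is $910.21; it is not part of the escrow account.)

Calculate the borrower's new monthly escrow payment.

$1,381.65

County property tax = $2,641.68 annually
Municipal property tax = $9,268.08 annually
Windstorm insurance = $2,537.28 annually
Homeowner's insurance = $1,301.88 annually
Annual escrow total = $15,748.92
Monthly escrow = $15,748.92 / 12 = $1,312.41
Shortage per month = $830.88 ÷ 12 = $69.24
New monthly escrow = $1,312.41 + $69.24 = $1,381.65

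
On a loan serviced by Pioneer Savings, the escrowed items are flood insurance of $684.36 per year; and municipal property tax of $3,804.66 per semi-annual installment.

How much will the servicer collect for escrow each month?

Flood insurance: $684.36 per year
Municipal property tax: $3,804.66 × 2 = $7,609.32 per year
Combined annual = $8,293.68
Monthly escrow = $8,293.68 ÷ 12 = $691.14

$691.14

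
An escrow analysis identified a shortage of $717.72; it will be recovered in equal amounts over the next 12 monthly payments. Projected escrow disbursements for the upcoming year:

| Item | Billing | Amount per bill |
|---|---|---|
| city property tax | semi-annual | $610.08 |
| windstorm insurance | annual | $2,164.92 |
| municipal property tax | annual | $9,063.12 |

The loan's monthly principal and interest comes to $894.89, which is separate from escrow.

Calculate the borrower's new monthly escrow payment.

City property tax — $610.08 × 2 = $1,220.16/yr
Windstorm insurance — $2,164.92/yr
Municipal property tax — $9,063.12/yr
Total annual escrow = $1,220.16 + $2,164.92 + $9,063.12 = $12,448.20
Base monthly escrow = $12,448.20 ÷ 12 = $1,037.35
Monthly shortage recovery: $717.72 ÷ 12 = $59.81
Adjusted monthly = $1,037.35 + $59.81 = $1,097.16

$1,097.16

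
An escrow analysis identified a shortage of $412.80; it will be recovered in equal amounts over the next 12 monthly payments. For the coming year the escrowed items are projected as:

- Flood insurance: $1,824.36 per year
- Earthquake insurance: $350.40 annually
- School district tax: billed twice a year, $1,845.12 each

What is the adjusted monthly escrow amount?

$523.15

Flood insurance — $1,824.36
Earthquake insurance — $350.40
School district tax — $1,845.12 × 2 = $3,690.24
Combined annual = $1,824.36 + $350.40 + $3,690.24 = $5,865.00
Per month = $5,865.00 / 12 = $488.75
Monthly shortage recovery: $412.80 / 12 = $34.40
Adjusted monthly = $488.75 + $34.40 = $523.15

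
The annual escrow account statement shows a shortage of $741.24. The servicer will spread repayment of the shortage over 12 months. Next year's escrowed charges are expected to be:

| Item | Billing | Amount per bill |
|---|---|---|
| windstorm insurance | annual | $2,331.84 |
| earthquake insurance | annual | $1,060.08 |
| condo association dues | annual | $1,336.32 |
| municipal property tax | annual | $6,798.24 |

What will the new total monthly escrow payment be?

$1,022.31

Windstorm insurance — $2,331.84/yr
Earthquake insurance — $1,060.08/yr
Condo association dues — $1,336.32/yr
Municipal property tax — $6,798.24/yr
Annual escrow total = $2,331.84 + $1,060.08 + $1,336.32 + $6,798.24 = $11,526.48
Base monthly escrow = $11,526.48 / 12 = $960.54
Shortage spread = $741.24 ÷ 12 = $61.77/mo
New monthly escrow = $960.54 + $61.77 = $1,022.31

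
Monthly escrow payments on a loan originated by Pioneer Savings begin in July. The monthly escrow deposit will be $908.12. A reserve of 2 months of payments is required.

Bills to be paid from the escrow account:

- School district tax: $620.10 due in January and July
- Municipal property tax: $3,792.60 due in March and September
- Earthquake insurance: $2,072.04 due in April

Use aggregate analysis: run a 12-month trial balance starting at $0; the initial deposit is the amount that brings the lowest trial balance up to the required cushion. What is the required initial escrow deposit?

Cushion = 2 × $908.12 = $1,816.24
Trial balance (start $0, +$908.12 each month, − disbursements):
  Jul: +$908.12 − $620.10 → $288.02
  Aug: +$908.12 → $1,196.14
  Sep: +$908.12 − $3,792.60 → -$1,688.34
  Oct: +$908.12 → -$780.22
  Nov: +$908.12 → $127.90
  Dec: +$908.12 → $1,036.02
  Jan: +$908.12 − $620.10 → $1,324.04
  Feb: +$908.12 → $2,232.16
  Mar: +$908.12 − $3,792.60 → -$652.32
  Apr: +$908.12 − $2,072.04 → -$1,816.24
  May: +$908.12 → -$908.12
  Jun: +$908.12 → $0.00
Lowest trial balance = -$1,816.24 (Apr)
Initial deposit = cushion − low point = $1,816.24 − (-$1,816.24) = $3,632.48

$3,632.48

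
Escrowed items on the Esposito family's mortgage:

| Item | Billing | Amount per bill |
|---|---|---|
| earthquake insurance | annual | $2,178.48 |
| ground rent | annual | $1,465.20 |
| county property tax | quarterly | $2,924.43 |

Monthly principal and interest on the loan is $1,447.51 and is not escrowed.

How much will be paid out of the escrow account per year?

Earthquake insurance: $2,178.48
Ground rent: $1,465.20
County property tax: $2,924.43 × 4 = $11,697.72
Total annual escrow = $2,178.48 + $1,465.20 + $11,697.72 = $15,341.40

$15,341.40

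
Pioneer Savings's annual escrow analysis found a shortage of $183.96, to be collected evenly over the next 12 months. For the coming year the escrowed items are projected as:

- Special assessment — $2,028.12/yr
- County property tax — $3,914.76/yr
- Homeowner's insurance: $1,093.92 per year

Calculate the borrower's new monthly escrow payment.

Special assessment = $2,028.12/yr
County property tax = $3,914.76/yr
Homeowner's insurance = $1,093.92/yr
Yearly total = $2,028.12 + $3,914.76 + $1,093.92 = $7,036.80
Monthly escrow = $7,036.80 ÷ 12 = $586.40
Shortage spread = $183.96 / 12 = $15.33/mo
Adjusted monthly = $586.40 + $15.33 = $601.73

$601.73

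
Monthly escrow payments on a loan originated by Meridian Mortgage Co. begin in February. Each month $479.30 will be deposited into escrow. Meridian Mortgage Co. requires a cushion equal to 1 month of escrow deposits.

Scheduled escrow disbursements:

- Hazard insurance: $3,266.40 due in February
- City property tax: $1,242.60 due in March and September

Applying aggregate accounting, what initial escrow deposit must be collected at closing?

Cushion = 1 × $479.30 = $479.30
Trial balance (start $0, +$479.30 each month, − disbursements):
  Feb: +$479.30 − $3,266.40 → -$2,787.10
  Mar: +$479.30 − $1,242.60 → -$3,550.40
  Apr: +$479.30 → -$3,071.10
  May: +$479.30 → -$2,591.80
  Jun: +$479.30 → -$2,112.50
  Jul: +$479.30 → -$1,633.20
  Aug: +$479.30 → -$1,153.90
  Sep: +$479.30 − $1,242.60 → -$1,917.20
  Oct: +$479.30 → -$1,437.90
  Nov: +$479.30 → -$958.60
  Dec: +$479.30 → -$479.30
  Jan: +$479.30 → $0.00
Lowest trial balance = -$3,550.40 (Mar)
Initial deposit = cushion − low point = $479.30 − (-$3,550.40) = $4,029.70

$4,029.70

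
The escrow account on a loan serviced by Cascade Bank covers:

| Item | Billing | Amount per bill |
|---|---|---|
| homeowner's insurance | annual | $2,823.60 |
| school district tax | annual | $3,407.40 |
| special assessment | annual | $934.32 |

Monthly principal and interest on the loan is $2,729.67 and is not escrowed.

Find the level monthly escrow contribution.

$597.11

Homeowner's insurance — $2,823.60 annually
School district tax — $3,407.40 annually
Special assessment — $934.32 annually
Total per year = $2,823.60 + $3,407.40 + $934.32 = $7,165.32
Base monthly escrow = $7,165.32 / 12 = $597.11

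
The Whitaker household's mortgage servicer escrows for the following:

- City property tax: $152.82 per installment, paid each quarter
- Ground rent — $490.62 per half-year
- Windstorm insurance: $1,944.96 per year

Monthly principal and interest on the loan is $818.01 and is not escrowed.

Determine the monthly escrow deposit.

City property tax: $152.82 × 4 = $611.28/yr
Ground rent: $490.62 × 2 = $981.24/yr
Windstorm insurance: $1,944.96/yr
Combined annual = $611.28 + $981.24 + $1,944.96 = $3,537.48
Base monthly escrow = $3,537.48 ÷ 12 = $294.79

$294.79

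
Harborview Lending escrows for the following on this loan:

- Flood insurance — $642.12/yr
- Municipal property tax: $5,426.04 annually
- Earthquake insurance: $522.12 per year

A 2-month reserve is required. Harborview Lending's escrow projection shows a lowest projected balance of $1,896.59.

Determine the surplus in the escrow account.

$798.21

Flood insurance = $642.12 annually
Municipal property tax = $5,426.04 annually
Earthquake insurance = $522.12 annually
Total per year = $642.12 + $5,426.04 + $522.12 = $6,590.28
Base monthly escrow = $6,590.28 ÷ 12 = $549.19
Cushion = 2 × $549.19 = $1,098.38
Excess over cushion: $1,896.59 − $1,098.38 = $798.21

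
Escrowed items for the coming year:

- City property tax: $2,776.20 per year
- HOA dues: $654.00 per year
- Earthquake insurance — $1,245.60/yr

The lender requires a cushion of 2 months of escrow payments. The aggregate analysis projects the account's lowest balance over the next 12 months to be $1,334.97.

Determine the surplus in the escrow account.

City property tax: $2,776.20 annually
HOA dues: $654.00 annually
Earthquake insurance: $1,245.60 annually
Combined annual = $2,776.20 + $654.00 + $1,245.60 = $4,675.80
Per month = $4,675.80 ÷ 12 = $389.65
Required reserve = 2 × $389.65 = $779.30
Excess over cushion: $1,334.97 − $779.30 = $555.67

$555.67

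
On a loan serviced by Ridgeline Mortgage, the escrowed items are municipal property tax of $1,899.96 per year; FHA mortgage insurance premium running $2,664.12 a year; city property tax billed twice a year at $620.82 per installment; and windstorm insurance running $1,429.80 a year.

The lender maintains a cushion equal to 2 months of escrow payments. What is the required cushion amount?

$1,205.92

Municipal property tax: $1,899.96 per year
FHA mortgage insurance premium: $2,664.12 per year
City property tax: $620.82 × 2 = $1,241.64 per year
Windstorm insurance: $1,429.80 per year
Yearly total = $1,899.96 + $2,664.12 + $1,241.64 + $1,429.80 = $7,235.52
Base monthly escrow = $7,235.52 / 12 = $602.96
Reserve = 2 × $602.96 = $1,205.92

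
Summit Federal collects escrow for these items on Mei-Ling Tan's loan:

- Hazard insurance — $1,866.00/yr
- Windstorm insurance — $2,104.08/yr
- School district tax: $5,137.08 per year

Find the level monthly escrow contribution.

$758.93

Hazard insurance: $1,866.00 per year
Windstorm insurance: $2,104.08 per year
School district tax: $5,137.08 per year
Combined annual = $1,866.00 + $2,104.08 + $5,137.08 = $9,107.16
Monthly = $9,107.16 / 12 = $758.93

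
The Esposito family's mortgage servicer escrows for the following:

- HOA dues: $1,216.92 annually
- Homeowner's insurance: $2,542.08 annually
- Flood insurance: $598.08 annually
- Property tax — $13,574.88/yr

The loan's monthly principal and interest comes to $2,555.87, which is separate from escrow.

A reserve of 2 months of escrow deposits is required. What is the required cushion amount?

HOA dues: $1,216.92/yr
Homeowner's insurance: $2,542.08/yr
Flood insurance: $598.08/yr
Property tax: $13,574.88/yr
Total per year = $1,216.92 + $2,542.08 + $598.08 + $13,574.88 = $17,931.96
Monthly escrow = $17,931.96 / 12 = $1,494.33
Reserve = 2 × $1,494.33 = $2,988.66

$2,988.66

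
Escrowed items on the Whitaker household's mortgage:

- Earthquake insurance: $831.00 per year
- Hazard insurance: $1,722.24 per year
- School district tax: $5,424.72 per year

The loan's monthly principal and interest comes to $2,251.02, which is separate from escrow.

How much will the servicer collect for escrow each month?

$664.83

Earthquake insurance — $831.00
Hazard insurance — $1,722.24
School district tax — $5,424.72
Total per year = $831.00 + $1,722.24 + $5,424.72 = $7,977.96
Monthly escrow = $7,977.96 ÷ 12 = $664.83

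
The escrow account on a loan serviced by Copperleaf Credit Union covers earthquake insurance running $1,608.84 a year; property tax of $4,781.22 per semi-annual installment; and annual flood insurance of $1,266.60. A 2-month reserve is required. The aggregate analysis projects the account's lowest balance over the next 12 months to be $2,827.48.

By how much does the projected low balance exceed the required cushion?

$754.50

Earthquake insurance: $1,608.84
Property tax: $4,781.22 × 2 = $9,562.44
Flood insurance: $1,266.60
Combined annual = $12,437.88
Per month = $12,437.88 ÷ 12 = $1,036.49
Cushion = 2 × $1,036.49 = $2,072.98
Surplus = $2,827.48 − $2,072.98 = $754.50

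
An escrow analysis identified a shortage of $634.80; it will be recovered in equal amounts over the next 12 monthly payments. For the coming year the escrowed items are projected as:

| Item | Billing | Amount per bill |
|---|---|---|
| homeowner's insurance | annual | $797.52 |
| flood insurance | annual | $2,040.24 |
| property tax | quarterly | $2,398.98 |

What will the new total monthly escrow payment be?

Homeowner's insurance: $797.52 per year
Flood insurance: $2,040.24 per year
Property tax: $2,398.98 × 4 = $9,595.92 per year
Combined annual = $12,433.68
Base monthly escrow = $12,433.68 ÷ 12 = $1,036.14
Monthly shortage recovery: $634.80 ÷ 12 = $52.90
New monthly escrow = $1,036.14 + $52.90 = $1,089.04

$1,089.04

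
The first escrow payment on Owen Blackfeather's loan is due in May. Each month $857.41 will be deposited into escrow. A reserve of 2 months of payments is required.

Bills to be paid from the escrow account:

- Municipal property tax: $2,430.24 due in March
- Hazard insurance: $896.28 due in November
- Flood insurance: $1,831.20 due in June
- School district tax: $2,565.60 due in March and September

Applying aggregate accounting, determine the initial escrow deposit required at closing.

$2,572.23

Cushion = 2 × $857.41 = $1,714.82
Trial balance (start $0, +$857.41 each month, − disbursements):
  May: +$857.41 → $857.41
  Jun: +$857.41 − $1,831.20 → -$116.38
  Jul: +$857.41 → $741.03
  Aug: +$857.41 → $1,598.44
  Sep: +$857.41 − $2,565.60 → -$109.75
  Oct: +$857.41 → $747.66
  Nov: +$857.41 − $896.28 → $708.79
  Dec: +$857.41 → $1,566.20
  Jan: +$857.41 → $2,423.61
  Feb: +$857.41 → $3,281.02
  Mar: +$857.41 − $4,995.84 → -$857.41
  Apr: +$857.41 → $0.00
Lowest trial balance = -$857.41 (Mar)
Initial deposit = cushion − low point = $1,714.82 − (-$857.41) = $2,572.23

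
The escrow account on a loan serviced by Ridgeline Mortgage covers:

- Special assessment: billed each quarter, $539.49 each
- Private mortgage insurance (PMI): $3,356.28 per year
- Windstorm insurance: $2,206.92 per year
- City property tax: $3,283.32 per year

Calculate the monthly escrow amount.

$917.04

Special assessment = $539.49 × 4 = $2,157.96
Private mortgage insurance (PMI) = $3,356.28
Windstorm insurance = $2,206.92
City property tax = $3,283.32
Combined annual = $2,157.96 + $3,356.28 + $2,206.92 + $3,283.32 = $11,004.48
Per month = $11,004.48 / 12 = $917.04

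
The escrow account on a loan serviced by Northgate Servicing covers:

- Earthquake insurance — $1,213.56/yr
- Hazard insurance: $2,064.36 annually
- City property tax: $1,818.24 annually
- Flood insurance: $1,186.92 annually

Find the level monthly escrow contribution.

Earthquake insurance = $1,213.56
Hazard insurance = $2,064.36
City property tax = $1,818.24
Flood insurance = $1,186.92
Yearly total = $1,213.56 + $2,064.36 + $1,818.24 + $1,186.92 = $6,283.08
Base monthly escrow = $6,283.08 ÷ 12 = $523.59

$523.59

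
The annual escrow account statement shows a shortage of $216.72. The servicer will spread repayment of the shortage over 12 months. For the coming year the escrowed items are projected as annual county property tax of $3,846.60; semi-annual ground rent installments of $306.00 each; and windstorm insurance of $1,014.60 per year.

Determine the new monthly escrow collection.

$474.16

County property tax: $3,846.60 annually
Ground rent: $306.00 × 2 = $612.00 annually
Windstorm insurance: $1,014.60 annually
Total per year = $5,473.20
Monthly = $5,473.20 ÷ 12 = $456.10
Shortage per month = $216.72 ÷ 12 = $18.06
Adjusted monthly = $456.10 + $18.06 = $474.16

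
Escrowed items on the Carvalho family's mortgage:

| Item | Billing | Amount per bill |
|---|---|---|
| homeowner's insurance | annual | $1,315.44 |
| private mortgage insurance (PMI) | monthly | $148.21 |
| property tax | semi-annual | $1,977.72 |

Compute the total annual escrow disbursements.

$7,049.40

Homeowner's insurance = $1,315.44 annually
Private mortgage insurance (PMI) = $148.21 × 12 = $1,778.52 annually
Property tax = $1,977.72 × 2 = $3,955.44 annually
Yearly total = $1,315.44 + $1,778.52 + $3,955.44 = $7,049.40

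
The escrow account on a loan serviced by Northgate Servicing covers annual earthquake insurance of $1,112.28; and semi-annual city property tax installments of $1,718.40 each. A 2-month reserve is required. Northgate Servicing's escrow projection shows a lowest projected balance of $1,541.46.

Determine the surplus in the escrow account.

Earthquake insurance: $1,112.28
City property tax: $1,718.40 × 2 = $3,436.80
Annual escrow total = $1,112.28 + $3,436.80 = $4,549.08
Monthly = $4,549.08 ÷ 12 = $379.09
Required reserve = 2 × $379.09 = $758.18
Surplus = $1,541.46 − $758.18 = $783.28

$783.28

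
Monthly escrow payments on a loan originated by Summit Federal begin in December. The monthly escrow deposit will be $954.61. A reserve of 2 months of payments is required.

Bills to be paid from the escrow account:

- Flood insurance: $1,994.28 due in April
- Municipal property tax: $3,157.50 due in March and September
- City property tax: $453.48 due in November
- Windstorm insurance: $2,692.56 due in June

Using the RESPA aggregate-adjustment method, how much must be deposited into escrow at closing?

$3,364.96

Cushion = 2 × $954.61 = $1,909.22
Trial balance (start $0, +$954.61 each month, − disbursements):
  Dec: +$954.61 → $954.61
  Jan: +$954.61 → $1,909.22
  Feb: +$954.61 → $2,863.83
  Mar: +$954.61 − $3,157.50 → $660.94
  Apr: +$954.61 − $1,994.28 → -$378.73
  May: +$954.61 → $575.88
  Jun: +$954.61 − $2,692.56 → -$1,162.07
  Jul: +$954.61 → -$207.46
  Aug: +$954.61 → $747.15
  Sep: +$954.61 − $3,157.50 → -$1,455.74
  Oct: +$954.61 → -$501.13
  Nov: +$954.61 − $453.48 → $0.00
Lowest trial balance = -$1,455.74 (Sep)
Initial deposit = cushion − low point = $1,909.22 − (-$1,455.74) = $3,364.96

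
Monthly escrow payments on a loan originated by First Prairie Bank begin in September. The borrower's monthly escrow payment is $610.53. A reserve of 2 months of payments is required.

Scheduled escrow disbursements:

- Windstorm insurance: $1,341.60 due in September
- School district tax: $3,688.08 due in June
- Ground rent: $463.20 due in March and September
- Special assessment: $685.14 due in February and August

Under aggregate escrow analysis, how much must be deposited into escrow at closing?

Cushion = 2 × $610.53 = $1,221.06
Trial balance (start $0, +$610.53 each month, − disbursements):
  Sep: +$610.53 − $1,804.80 → -$1,194.27
  Oct: +$610.53 → -$583.74
  Nov: +$610.53 → $26.79
  Dec: +$610.53 → $637.32
  Jan: +$610.53 → $1,247.85
  Feb: +$610.53 − $685.14 → $1,173.24
  Mar: +$610.53 − $463.20 → $1,320.57
  Apr: +$610.53 → $1,931.10
  May: +$610.53 → $2,541.63
  Jun: +$610.53 − $3,688.08 → -$535.92
  Jul: +$610.53 → $74.61
  Aug: +$610.53 − $685.14 → $0.00
Lowest trial balance = -$1,194.27 (Sep)
Initial deposit = cushion − low point = $1,221.06 − (-$1,194.27) = $2,415.33

$2,415.33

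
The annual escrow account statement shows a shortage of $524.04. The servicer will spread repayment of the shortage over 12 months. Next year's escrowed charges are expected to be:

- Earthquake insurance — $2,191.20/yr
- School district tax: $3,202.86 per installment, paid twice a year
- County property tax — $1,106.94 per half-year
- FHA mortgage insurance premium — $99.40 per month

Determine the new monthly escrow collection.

$1,043.97

Earthquake insurance: $2,191.20/yr
School district tax: $3,202.86 × 2 = $6,405.72/yr
County property tax: $1,106.94 × 2 = $2,213.88/yr
FHA mortgage insurance premium: $99.40 × 12 = $1,192.80/yr
Combined annual = $2,191.20 + $6,405.72 + $2,213.88 + $1,192.80 = $12,003.60
Monthly escrow = $12,003.60 ÷ 12 = $1,000.30
Monthly shortage recovery: $524.04 ÷ 12 = $43.67
Adjusted monthly = $1,000.30 + $43.67 = $1,043.97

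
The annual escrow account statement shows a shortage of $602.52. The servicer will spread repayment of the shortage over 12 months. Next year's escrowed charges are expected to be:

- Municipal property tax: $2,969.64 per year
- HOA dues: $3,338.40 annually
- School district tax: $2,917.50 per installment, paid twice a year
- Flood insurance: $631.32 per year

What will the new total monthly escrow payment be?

Municipal property tax = $2,969.64 per year
HOA dues = $3,338.40 per year
School district tax = $2,917.50 × 2 = $5,835.00 per year
Flood insurance = $631.32 per year
Yearly total = $2,969.64 + $3,338.40 + $5,835.00 + $631.32 = $12,774.36
Monthly = $12,774.36 / 12 = $1,064.53
Monthly shortage recovery: $602.52 ÷ 12 = $50.21
Adjusted monthly = $1,064.53 + $50.21 = $1,114.74

$1,114.74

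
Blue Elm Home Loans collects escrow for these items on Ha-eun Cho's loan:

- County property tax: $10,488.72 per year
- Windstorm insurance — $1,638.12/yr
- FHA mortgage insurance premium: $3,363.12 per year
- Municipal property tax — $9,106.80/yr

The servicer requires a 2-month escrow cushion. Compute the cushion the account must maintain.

$4,099.46

County property tax — $10,488.72
Windstorm insurance — $1,638.12
FHA mortgage insurance premium — $3,363.12
Municipal property tax — $9,106.80
Total annual escrow = $10,488.72 + $1,638.12 + $3,363.12 + $9,106.80 = $24,596.76
Monthly escrow = $24,596.76 ÷ 12 = $2,049.73
Cushion = 2 × $2,049.73 = $4,099.46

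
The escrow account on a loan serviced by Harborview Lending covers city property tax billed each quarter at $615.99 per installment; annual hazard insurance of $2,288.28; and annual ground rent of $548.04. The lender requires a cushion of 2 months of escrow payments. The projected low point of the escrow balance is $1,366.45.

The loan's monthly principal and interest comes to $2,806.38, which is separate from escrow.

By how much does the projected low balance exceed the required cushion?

City property tax = $615.99 × 4 = $2,463.96 annually
Hazard insurance = $2,288.28 annually
Ground rent = $548.04 annually
Annual escrow total = $2,463.96 + $2,288.28 + $548.04 = $5,300.28
Monthly = $5,300.28 ÷ 12 = $441.69
Cushion = 2 × $441.69 = $883.38
Surplus = $1,366.45 − $883.38 = $483.07

$483.07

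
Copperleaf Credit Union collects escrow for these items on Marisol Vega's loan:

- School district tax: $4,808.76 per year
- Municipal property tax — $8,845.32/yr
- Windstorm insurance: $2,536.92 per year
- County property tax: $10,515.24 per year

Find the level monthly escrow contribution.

$2,225.52

School district tax — $4,808.76
Municipal property tax — $8,845.32
Windstorm insurance — $2,536.92
County property tax — $10,515.24
Total annual escrow = $26,706.24
Base monthly escrow = $26,706.24 / 12 = $2,225.52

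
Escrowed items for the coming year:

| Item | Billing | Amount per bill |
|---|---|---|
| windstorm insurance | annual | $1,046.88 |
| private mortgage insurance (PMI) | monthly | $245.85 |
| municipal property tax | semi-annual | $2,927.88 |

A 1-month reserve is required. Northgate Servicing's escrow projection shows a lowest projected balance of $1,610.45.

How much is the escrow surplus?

Windstorm insurance — $1,046.88
Private mortgage insurance (PMI) — $245.85 × 12 = $2,950.20
Municipal property tax — $2,927.88 × 2 = $5,855.76
Yearly total = $9,852.84
Monthly escrow = $9,852.84 ÷ 12 = $821.07
Cushion = 1 × $821.07 = $821.07
Excess over cushion: $1,610.45 − $821.07 = $789.38

$789.38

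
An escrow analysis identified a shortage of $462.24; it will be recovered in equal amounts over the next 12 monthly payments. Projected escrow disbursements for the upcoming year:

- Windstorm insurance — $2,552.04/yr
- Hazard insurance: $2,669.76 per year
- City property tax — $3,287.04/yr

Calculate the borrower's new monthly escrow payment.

Windstorm insurance — $2,552.04 annually
Hazard insurance — $2,669.76 annually
City property tax — $3,287.04 annually
Total annual escrow = $2,552.04 + $2,669.76 + $3,287.04 = $8,508.84
Monthly = $8,508.84 / 12 = $709.07
Monthly shortage recovery: $462.24 ÷ 12 = $38.52
New monthly escrow = $709.07 + $38.52 = $747.59

$747.59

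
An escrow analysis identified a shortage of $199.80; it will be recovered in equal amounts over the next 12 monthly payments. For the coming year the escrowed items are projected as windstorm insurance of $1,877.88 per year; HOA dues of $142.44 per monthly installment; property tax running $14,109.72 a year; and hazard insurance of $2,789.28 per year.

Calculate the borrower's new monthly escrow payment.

$1,723.83

Windstorm insurance: $1,877.88 annually
HOA dues: $142.44 × 12 = $1,709.28 annually
Property tax: $14,109.72 annually
Hazard insurance: $2,789.28 annually
Total per year = $20,486.16
Monthly = $20,486.16 / 12 = $1,707.18
Shortage per month = $199.80 / 12 = $16.65
Adjusted monthly = $1,707.18 + $16.65 = $1,723.83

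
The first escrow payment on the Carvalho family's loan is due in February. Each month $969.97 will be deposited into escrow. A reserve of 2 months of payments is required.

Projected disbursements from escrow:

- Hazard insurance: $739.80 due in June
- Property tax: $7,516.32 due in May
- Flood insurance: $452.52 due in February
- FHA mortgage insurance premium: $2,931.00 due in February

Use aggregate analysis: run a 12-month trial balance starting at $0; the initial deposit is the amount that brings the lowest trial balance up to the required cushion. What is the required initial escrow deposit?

$8,959.90

Cushion = 2 × $969.97 = $1,939.94
Trial balance (start $0, +$969.97 each month, − disbursements):
  Feb: +$969.97 − $3,383.52 → -$2,413.55
  Mar: +$969.97 → -$1,443.58
  Apr: +$969.97 → -$473.61
  May: +$969.97 − $7,516.32 → -$7,019.96
  Jun: +$969.97 − $739.80 → -$6,789.79
  Jul: +$969.97 → -$5,819.82
  Aug: +$969.97 → -$4,849.85
  Sep: +$969.97 → -$3,879.88
  Oct: +$969.97 → -$2,909.91
  Nov: +$969.97 → -$1,939.94
  Dec: +$969.97 → -$969.97
  Jan: +$969.97 → $0.00
Lowest trial balance = -$7,019.96 (May)
Initial deposit = cushion − low point = $1,939.94 − (-$7,019.96) = $8,959.90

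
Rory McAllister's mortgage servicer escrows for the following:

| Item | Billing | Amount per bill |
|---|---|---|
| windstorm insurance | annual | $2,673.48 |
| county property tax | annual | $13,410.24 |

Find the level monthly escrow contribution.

$1,340.31

Windstorm insurance = $2,673.48 per year
County property tax = $13,410.24 per year
Combined annual = $2,673.48 + $13,410.24 = $16,083.72
Base monthly escrow = $16,083.72 / 12 = $1,340.31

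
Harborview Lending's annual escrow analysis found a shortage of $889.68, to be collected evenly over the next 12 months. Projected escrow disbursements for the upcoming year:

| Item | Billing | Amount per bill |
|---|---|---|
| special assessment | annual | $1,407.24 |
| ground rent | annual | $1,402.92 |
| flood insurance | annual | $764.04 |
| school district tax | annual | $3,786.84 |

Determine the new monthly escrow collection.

$687.56

Special assessment = $1,407.24 annually
Ground rent = $1,402.92 annually
Flood insurance = $764.04 annually
School district tax = $3,786.84 annually
Total annual escrow = $7,361.04
Monthly = $7,361.04 ÷ 12 = $613.42
Monthly shortage recovery: $889.68 / 12 = $74.14
Adjusted monthly = $613.42 + $74.14 = $687.56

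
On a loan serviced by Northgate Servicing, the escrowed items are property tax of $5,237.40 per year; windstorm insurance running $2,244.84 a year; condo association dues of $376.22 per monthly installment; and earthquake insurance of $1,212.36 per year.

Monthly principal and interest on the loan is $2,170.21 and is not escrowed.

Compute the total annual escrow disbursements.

$13,209.24

Property tax — $5,237.40
Windstorm insurance — $2,244.84
Condo association dues — $376.22 × 12 = $4,514.64
Earthquake insurance — $1,212.36
Total annual escrow = $5,237.40 + $2,244.84 + $4,514.64 + $1,212.36 = $13,209.24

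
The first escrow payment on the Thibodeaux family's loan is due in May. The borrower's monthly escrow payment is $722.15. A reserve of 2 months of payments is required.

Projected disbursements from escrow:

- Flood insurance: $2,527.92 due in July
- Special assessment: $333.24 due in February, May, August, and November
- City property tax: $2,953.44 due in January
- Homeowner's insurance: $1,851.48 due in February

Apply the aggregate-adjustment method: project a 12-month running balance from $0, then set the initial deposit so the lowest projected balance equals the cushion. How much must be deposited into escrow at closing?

$2,888.60

Cushion = 2 × $722.15 = $1,444.30
Trial balance (start $0, +$722.15 each month, − disbursements):
  May: +$722.15 − $333.24 → $388.91
  Jun: +$722.15 → $1,111.06
  Jul: +$722.15 − $2,527.92 → -$694.71
  Aug: +$722.15 − $333.24 → -$305.80
  Sep: +$722.15 → $416.35
  Oct: +$722.15 → $1,138.50
  Nov: +$722.15 − $333.24 → $1,527.41
  Dec: +$722.15 → $2,249.56
  Jan: +$722.15 − $2,953.44 → $18.27
  Feb: +$722.15 − $2,184.72 → -$1,444.30
  Mar: +$722.15 → -$722.15
  Apr: +$722.15 → $0.00
Lowest trial balance = -$1,444.30 (Feb)
Initial deposit = cushion − low point = $1,444.30 − (-$1,444.30) = $2,888.60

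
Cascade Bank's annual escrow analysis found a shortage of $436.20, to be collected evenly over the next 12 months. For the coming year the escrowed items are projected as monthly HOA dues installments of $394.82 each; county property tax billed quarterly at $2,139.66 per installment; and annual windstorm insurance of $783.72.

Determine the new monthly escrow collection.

HOA dues = $394.82 × 12 = $4,737.84 annually
County property tax = $2,139.66 × 4 = $8,558.64 annually
Windstorm insurance = $783.72 annually
Total per year = $14,080.20
Per month = $14,080.20 ÷ 12 = $1,173.35
Monthly shortage recovery: $436.20 ÷ 12 = $36.35
Adjusted monthly = $1,173.35 + $36.35 = $1,209.70

$1,209.70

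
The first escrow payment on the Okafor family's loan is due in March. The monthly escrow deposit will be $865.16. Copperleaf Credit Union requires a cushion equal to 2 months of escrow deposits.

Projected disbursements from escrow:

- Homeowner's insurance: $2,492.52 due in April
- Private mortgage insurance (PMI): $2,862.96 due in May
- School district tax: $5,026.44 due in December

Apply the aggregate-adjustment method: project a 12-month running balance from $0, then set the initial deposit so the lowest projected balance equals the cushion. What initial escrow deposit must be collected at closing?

$4,490.32

Cushion = 2 × $865.16 = $1,730.32
Trial balance (start $0, +$865.16 each month, − disbursements):
  Mar: +$865.16 → $865.16
  Apr: +$865.16 − $2,492.52 → -$762.20
  May: +$865.16 − $2,862.96 → -$2,760.00
  Jun: +$865.16 → -$1,894.84
  Jul: +$865.16 → -$1,029.68
  Aug: +$865.16 → -$164.52
  Sep: +$865.16 → $700.64
  Oct: +$865.16 → $1,565.80
  Nov: +$865.16 → $2,430.96
  Dec: +$865.16 − $5,026.44 → -$1,730.32
  Jan: +$865.16 → -$865.16
  Feb: +$865.16 → $0.00
Lowest trial balance = -$2,760.00 (May)
Initial deposit = cushion − low point = $1,730.32 − (-$2,760.00) = $4,490.32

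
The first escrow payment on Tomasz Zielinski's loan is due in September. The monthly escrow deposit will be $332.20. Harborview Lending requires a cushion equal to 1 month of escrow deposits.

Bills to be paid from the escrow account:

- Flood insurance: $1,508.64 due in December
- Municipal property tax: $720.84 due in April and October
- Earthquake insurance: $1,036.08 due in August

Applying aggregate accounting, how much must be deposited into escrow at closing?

Cushion = 1 × $332.20 = $332.20
Trial balance (start $0, +$332.20 each month, − disbursements):
  Sep: +$332.20 → $332.20
  Oct: +$332.20 − $720.84 → -$56.44
  Nov: +$332.20 → $275.76
  Dec: +$332.20 − $1,508.64 → -$900.68
  Jan: +$332.20 → -$568.48
  Feb: +$332.20 → -$236.28
  Mar: +$332.20 → $95.92
  Apr: +$332.20 − $720.84 → -$292.72
  May: +$332.20 → $39.48
  Jun: +$332.20 → $371.68
  Jul: +$332.20 → $703.88
  Aug: +$332.20 − $1,036.08 → $0.00
Lowest trial balance = -$900.68 (Dec)
Initial deposit = cushion − low point = $332.20 − (-$900.68) = $1,232.88

$1,232.88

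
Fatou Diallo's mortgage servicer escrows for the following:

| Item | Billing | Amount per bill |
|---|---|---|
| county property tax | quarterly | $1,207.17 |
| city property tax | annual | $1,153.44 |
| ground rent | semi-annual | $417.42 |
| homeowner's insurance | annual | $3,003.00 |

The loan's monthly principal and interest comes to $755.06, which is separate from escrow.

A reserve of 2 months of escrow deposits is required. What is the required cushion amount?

$1,636.66

County property tax = $1,207.17 × 4 = $4,828.68/yr
City property tax = $1,153.44/yr
Ground rent = $417.42 × 2 = $834.84/yr
Homeowner's insurance = $3,003.00/yr
Combined annual = $4,828.68 + $1,153.44 + $834.84 + $3,003.00 = $9,819.96
Monthly = $9,819.96 ÷ 12 = $818.33
Cushion = 2 × $818.33 = $1,636.66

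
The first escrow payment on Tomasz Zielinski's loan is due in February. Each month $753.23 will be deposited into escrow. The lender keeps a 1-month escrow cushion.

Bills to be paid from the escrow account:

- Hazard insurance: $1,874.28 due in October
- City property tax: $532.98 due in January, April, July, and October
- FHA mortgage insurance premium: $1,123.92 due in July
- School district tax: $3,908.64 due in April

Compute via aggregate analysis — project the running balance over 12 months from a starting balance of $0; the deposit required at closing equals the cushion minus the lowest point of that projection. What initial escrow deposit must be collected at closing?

$2,935.16

Cushion = 1 × $753.23 = $753.23
Trial balance (start $0, +$753.23 each month, − disbursements):
  Feb: +$753.23 → $753.23
  Mar: +$753.23 → $1,506.46
  Apr: +$753.23 − $4,441.62 → -$2,181.93
  May: +$753.23 → -$1,428.70
  Jun: +$753.23 → -$675.47
  Jul: +$753.23 − $1,656.90 → -$1,579.14
  Aug: +$753.23 → -$825.91
  Sep: +$753.23 → -$72.68
  Oct: +$753.23 − $2,407.26 → -$1,726.71
  Nov: +$753.23 → -$973.48
  Dec: +$753.23 → -$220.25
  Jan: +$753.23 − $532.98 → $0.00
Lowest trial balance = -$2,181.93 (Apr)
Initial deposit = cushion − low point = $753.23 − (-$2,181.93) = $2,935.16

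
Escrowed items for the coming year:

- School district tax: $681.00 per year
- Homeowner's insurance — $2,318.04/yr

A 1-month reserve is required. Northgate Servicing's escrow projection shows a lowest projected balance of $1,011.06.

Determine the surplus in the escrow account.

$761.14

School district tax = $681.00
Homeowner's insurance = $2,318.04
Yearly total = $681.00 + $2,318.04 = $2,999.04
Monthly = $2,999.04 / 12 = $249.92
Required cushion = 1 × $249.92 = $249.92
Surplus = $1,011.06 − $249.92 = $761.14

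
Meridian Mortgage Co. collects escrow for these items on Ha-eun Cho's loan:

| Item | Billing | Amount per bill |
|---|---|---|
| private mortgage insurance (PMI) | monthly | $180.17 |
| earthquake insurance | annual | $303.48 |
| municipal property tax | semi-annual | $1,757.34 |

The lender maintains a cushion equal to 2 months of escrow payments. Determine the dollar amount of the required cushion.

$996.70

Private mortgage insurance (PMI) — $180.17 × 12 = $2,162.04
Earthquake insurance — $303.48
Municipal property tax — $1,757.34 × 2 = $3,514.68
Yearly total = $5,980.20
Monthly escrow = $5,980.20 / 12 = $498.35
Reserve = 2 × $498.35 = $996.70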